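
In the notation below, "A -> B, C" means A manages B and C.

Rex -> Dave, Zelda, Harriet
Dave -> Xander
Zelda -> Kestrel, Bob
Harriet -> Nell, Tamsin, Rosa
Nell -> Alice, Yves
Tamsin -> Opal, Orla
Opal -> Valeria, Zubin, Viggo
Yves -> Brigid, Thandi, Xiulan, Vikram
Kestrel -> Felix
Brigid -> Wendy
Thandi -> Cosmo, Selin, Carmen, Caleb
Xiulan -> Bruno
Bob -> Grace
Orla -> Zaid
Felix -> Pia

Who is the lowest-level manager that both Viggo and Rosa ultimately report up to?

Viggo's chain of managers is Opal, Tamsin, Harriet, Rex. Rosa's chain of managers is Harriet, Rex. The first manager that appears in both chains is Harriet.

Harriet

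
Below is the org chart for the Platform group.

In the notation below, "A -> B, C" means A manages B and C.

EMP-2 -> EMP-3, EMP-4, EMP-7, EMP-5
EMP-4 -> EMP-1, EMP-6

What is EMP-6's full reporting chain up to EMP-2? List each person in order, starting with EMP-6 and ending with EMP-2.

EMP-6 reports to EMP-4. EMP-4 reports to EMP-2. EMP-2 is at the top.

EMP-6 -> EMP-4 -> EMP-2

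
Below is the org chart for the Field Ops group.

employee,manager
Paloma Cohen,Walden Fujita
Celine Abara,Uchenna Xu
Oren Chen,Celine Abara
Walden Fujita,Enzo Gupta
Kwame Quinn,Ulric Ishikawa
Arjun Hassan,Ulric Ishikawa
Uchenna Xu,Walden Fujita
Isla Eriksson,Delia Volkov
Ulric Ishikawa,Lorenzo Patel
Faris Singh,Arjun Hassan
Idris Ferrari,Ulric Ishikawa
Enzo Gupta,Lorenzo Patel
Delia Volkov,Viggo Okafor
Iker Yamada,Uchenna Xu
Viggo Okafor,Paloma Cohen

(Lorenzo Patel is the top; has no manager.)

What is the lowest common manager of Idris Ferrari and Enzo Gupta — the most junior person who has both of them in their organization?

Lorenzo Patel

Idris Ferrari's chain of managers is Ulric Ishikawa, Lorenzo Patel. Enzo Gupta's chain of managers is Lorenzo Patel. The first manager that appears in both chains is Lorenzo Patel.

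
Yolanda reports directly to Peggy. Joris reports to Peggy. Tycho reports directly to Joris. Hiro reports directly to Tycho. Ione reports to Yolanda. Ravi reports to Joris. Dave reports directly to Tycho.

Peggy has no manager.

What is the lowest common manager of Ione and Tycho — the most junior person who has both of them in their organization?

Peggy

Ione's chain of managers is Yolanda, Peggy. Tycho's chain of managers is Joris, Peggy. The first manager that appears in both chains is Peggy.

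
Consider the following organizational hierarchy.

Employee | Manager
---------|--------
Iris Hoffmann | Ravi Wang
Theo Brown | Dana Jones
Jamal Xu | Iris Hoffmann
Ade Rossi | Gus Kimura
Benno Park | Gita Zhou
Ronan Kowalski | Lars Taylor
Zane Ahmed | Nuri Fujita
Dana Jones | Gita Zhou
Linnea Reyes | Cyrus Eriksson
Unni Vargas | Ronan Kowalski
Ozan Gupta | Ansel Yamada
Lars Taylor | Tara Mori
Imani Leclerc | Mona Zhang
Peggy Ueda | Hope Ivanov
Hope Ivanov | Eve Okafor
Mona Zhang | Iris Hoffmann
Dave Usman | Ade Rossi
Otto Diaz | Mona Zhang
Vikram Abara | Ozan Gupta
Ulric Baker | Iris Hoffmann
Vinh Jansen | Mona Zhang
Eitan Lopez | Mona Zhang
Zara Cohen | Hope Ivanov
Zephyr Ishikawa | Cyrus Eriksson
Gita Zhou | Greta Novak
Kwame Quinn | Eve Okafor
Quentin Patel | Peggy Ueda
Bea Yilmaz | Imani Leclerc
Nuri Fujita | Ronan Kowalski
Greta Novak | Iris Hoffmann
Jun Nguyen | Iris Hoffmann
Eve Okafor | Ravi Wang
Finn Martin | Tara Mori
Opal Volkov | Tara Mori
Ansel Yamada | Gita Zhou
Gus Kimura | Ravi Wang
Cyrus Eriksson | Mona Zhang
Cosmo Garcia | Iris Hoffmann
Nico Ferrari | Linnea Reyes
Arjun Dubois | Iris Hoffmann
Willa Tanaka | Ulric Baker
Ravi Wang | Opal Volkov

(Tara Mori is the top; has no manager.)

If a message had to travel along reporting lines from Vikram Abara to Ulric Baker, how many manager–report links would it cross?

Vikram Abara is 5 levels below Iris Hoffmann, and Ulric Baker is 1 level below Iris Hoffmann (their lowest common manager). The shortest path runs up from Vikram Abara to Iris Hoffmann and back down to Ulric Baker: 5 + 1 = 6 links.

6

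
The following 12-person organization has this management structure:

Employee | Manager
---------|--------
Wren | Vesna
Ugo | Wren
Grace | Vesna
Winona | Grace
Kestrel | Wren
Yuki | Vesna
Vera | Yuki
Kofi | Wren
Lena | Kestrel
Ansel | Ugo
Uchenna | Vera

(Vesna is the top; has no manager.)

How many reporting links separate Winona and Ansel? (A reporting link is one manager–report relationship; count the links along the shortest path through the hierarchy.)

Winona is 2 levels below Vesna, and Ansel is 3 levels below Vesna (their lowest common manager). The shortest path runs up from Winona to Vesna and back down to Ansel: 2 + 3 = 5 links.

5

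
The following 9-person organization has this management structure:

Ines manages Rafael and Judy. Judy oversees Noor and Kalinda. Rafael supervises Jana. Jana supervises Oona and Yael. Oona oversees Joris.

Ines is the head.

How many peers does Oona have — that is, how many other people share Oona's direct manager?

Oona reports to Jana. Jana's other direct reports are Yael — 1 peer.

1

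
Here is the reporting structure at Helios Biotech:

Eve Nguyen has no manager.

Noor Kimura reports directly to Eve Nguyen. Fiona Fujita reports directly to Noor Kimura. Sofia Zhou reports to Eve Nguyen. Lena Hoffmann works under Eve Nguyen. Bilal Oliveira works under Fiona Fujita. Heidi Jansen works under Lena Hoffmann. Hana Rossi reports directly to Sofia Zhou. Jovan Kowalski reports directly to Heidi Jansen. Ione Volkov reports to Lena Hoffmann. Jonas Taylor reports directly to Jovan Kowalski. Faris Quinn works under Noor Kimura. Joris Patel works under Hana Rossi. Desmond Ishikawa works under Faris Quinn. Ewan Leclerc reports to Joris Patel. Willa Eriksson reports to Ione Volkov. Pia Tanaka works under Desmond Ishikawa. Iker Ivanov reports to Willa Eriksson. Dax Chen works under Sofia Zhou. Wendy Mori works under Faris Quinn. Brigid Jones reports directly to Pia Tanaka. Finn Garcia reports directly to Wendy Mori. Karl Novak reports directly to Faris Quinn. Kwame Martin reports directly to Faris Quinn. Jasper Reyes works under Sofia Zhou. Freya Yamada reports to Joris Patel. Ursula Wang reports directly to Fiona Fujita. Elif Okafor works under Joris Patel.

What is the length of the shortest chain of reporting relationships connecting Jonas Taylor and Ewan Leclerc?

8

Jonas Taylor is 4 levels below Eve Nguyen, and Ewan Leclerc is 4 levels below Eve Nguyen (their lowest common manager). The shortest path runs up from Jonas Taylor to Eve Nguyen and back down to Ewan Leclerc: 4 + 4 = 8 links.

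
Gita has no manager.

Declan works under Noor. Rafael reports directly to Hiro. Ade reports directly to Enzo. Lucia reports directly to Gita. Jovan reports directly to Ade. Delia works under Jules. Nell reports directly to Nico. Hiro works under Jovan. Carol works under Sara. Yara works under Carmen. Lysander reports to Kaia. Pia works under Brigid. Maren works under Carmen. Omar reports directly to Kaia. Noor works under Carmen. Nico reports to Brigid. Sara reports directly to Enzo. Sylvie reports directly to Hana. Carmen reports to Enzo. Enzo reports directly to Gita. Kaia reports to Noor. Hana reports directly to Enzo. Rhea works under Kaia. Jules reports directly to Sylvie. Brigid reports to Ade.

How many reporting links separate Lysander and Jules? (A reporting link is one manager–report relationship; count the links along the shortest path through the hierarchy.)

7

Lysander is 4 levels below Enzo, and Jules is 3 levels below Enzo (their lowest common manager). The shortest path runs up from Lysander to Enzo and back down to Jules: 4 + 3 = 7 links.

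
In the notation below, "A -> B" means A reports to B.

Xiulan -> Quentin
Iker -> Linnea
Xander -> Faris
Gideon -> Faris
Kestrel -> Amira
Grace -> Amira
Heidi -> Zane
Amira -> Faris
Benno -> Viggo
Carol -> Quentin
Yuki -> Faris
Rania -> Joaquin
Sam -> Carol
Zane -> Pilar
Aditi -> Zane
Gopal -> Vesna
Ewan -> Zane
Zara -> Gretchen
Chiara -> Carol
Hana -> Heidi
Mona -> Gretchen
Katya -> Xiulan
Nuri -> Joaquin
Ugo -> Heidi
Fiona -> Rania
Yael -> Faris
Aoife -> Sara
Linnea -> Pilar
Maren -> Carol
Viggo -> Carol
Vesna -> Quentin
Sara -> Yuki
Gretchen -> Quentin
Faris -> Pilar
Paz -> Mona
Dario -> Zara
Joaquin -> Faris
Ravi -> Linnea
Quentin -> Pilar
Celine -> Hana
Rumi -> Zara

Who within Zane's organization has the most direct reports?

Direct-report counts within Zane's organization: Zane has 3; Heidi has 2; Hana has 1. The largest is 3, held by Zane.

Zane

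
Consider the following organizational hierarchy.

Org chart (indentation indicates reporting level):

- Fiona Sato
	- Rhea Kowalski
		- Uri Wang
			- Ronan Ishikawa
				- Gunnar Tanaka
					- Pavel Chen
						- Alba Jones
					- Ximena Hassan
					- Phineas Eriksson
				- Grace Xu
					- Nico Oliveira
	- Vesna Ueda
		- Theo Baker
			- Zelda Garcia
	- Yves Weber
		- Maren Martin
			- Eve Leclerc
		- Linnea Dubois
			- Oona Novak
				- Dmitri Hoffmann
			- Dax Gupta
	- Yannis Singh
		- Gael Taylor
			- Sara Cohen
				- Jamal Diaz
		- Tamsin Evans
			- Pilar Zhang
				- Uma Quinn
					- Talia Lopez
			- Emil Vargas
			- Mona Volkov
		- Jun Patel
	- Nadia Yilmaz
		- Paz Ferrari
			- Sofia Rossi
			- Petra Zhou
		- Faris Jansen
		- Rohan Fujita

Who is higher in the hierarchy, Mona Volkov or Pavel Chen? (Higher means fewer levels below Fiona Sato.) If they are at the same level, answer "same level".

Mona Volkov is 3 levels below Fiona Sato; Pavel Chen is 5. Mona Volkov is higher.

Mona Volkov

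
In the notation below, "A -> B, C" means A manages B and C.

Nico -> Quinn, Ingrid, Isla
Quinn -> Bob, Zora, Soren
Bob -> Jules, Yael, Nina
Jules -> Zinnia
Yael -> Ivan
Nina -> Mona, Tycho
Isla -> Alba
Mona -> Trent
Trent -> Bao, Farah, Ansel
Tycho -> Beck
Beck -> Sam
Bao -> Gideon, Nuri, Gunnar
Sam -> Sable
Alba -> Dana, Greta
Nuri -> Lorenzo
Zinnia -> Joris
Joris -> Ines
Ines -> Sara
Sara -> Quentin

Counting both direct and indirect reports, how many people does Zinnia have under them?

Zinnia directly manages Joris. Under Joris: Ines, Sara, Quentin (3). That's 4 in total.

4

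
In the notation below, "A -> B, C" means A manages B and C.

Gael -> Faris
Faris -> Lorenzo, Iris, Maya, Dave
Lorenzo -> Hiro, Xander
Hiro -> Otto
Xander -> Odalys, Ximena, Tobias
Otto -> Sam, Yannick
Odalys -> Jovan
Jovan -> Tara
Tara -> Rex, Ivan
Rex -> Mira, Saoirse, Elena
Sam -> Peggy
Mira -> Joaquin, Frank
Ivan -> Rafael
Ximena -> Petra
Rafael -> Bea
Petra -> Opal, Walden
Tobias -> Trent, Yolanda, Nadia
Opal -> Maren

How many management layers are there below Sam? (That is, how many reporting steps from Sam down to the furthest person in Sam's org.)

1

The longest chain under Sam runs Sam → Peggy, which is 1 level below Sam.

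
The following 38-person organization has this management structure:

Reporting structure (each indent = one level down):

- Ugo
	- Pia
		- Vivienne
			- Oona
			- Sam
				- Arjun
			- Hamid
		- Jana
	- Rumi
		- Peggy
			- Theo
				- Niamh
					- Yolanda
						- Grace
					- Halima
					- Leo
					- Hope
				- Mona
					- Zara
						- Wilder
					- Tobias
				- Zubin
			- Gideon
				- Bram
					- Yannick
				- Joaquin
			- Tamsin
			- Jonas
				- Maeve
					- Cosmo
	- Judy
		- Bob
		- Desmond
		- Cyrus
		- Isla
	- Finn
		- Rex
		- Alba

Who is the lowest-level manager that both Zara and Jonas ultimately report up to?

Zara's chain of managers is Mona, Theo, Peggy, Rumi, Ugo. Jonas's chain of managers is Peggy, Rumi, Ugo. The first manager that appears in both chains is Peggy.

Peggy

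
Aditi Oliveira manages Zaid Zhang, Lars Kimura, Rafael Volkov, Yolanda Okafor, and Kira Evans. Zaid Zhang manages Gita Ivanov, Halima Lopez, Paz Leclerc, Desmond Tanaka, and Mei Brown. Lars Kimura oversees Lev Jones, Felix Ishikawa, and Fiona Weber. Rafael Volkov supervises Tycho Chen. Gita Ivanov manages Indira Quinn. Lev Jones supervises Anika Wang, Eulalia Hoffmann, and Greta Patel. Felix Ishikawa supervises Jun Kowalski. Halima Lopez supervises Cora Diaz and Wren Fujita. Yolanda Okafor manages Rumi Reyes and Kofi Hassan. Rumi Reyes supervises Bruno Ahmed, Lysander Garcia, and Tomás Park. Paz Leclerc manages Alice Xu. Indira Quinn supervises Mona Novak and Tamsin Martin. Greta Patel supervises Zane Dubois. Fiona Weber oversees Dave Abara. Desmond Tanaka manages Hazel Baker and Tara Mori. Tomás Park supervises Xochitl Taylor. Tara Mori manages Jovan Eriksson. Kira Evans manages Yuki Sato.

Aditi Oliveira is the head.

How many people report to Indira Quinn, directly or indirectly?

Indira Quinn directly manages Mona Novak, Tamsin Martin. Mona Novak has no reports. Tamsin Martin has no reports. So Indira Quinn's organization is 2 direct reports plus everyone under them: 1 + 1 = 2.

2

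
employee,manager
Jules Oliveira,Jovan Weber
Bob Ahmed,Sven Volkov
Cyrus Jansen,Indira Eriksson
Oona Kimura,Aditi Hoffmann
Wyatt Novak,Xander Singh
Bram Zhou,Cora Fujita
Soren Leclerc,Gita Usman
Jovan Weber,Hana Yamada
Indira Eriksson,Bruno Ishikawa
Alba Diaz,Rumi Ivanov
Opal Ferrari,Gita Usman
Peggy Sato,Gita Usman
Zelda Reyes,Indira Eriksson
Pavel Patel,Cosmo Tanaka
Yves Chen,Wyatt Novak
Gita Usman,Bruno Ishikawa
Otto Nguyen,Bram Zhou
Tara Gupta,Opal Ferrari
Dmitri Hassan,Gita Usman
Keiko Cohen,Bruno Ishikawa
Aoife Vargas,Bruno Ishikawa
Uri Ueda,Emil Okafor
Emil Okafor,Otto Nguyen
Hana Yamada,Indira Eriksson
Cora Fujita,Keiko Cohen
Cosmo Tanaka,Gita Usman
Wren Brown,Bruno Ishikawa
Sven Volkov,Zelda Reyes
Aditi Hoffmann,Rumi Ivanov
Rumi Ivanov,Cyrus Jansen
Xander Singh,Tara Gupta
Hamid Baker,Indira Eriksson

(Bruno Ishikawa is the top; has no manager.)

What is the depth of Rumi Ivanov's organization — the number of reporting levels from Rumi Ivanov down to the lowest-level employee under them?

2

The longest chain under Rumi Ivanov runs Rumi Ivanov → Aditi Hoffmann → Oona Kimura, which is 2 levels below Rumi Ivanov.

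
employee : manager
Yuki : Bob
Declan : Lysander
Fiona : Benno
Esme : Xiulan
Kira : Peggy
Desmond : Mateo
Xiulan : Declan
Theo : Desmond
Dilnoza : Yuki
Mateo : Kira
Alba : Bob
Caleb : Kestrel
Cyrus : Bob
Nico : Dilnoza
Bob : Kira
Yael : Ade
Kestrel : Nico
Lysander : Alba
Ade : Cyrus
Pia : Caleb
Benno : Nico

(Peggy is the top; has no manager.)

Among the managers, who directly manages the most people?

Direct-report counts: Peggy has 1; Kira has 2; Mateo has 1; Desmond has 1; Bob has 3; Alba has 1; Lysander has 1; Declan has 1; Xiulan has 1; Yuki has 1; Dilnoza has 1; Nico has 2; Benno has 1; Kestrel has 1; Caleb has 1; Cyrus has 1; Ade has 1. The largest is 3, held by Bob.

Bob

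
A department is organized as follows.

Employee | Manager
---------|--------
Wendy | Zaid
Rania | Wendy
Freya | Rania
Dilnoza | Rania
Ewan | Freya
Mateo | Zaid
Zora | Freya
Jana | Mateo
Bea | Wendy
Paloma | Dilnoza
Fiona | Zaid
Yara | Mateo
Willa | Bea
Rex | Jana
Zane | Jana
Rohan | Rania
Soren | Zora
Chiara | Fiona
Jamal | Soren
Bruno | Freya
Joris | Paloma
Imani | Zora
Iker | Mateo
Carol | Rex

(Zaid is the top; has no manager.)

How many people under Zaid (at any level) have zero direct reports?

The people in Zaid's organization with no one reporting to them are Chiara, Iker, Yara, Zane, Carol, Willa, Rohan, Joris, Bruno, Imani, Jamal, Ewan. That is 12.

12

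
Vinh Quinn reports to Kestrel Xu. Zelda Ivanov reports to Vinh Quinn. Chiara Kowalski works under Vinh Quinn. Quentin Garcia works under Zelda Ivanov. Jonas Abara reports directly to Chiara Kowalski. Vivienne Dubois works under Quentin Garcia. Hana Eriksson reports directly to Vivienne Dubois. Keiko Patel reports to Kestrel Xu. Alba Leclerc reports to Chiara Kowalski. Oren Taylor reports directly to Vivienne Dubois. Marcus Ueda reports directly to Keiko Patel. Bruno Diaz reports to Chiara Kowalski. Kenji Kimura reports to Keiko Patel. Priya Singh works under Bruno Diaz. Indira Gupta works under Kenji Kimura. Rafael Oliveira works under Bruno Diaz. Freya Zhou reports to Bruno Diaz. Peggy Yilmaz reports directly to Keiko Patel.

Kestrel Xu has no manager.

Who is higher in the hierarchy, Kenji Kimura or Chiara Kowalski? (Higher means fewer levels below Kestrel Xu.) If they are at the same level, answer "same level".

Both Kenji Kimura and Chiara Kowalski are 2 levels below Kestrel Xu.

same level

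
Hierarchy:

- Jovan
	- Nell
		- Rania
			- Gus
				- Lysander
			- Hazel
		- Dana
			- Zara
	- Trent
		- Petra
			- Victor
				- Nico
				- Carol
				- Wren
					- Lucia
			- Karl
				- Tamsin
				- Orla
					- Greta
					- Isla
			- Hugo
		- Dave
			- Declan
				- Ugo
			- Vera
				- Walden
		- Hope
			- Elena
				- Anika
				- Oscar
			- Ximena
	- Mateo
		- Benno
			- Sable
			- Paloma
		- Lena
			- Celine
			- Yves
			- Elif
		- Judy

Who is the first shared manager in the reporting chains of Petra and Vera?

Petra's chain of managers is Trent, Jovan. Vera's chain of managers is Dave, Trent, Jovan. The first manager that appears in both chains is Trent.

Trent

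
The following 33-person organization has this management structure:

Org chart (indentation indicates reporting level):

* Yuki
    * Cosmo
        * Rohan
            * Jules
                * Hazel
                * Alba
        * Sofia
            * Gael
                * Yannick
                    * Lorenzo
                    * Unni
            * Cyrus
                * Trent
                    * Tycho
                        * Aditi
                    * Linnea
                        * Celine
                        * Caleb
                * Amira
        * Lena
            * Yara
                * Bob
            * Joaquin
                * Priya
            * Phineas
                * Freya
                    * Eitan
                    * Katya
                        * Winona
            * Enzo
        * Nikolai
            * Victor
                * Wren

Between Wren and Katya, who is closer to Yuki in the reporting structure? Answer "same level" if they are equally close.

Wren

Wren is 4 levels below Yuki; Katya is 5. Wren is higher.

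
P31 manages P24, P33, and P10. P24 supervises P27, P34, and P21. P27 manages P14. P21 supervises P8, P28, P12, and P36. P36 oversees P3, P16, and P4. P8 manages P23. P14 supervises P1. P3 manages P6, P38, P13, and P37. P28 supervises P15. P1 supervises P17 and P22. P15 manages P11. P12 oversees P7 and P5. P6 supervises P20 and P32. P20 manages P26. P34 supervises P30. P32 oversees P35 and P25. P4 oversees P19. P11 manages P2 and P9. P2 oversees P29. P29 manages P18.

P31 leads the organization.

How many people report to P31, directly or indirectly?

P31 directly manages P24, P33, P10. Under P24: P34, P30, P21, P12, P5, P7, P28, P15, P11, P9, P2, P29, P18, P8, P23, P36, P4, P19, P16, P3, P37, P38, P13, P6, P32, P25, P35, P20, P26, P27, P14, P1, P17, P22 (34). P33 has no reports. P10 has no reports. So P31's organization is 3 direct reports plus everyone under them: 35 + 1 + 1 = 37.

37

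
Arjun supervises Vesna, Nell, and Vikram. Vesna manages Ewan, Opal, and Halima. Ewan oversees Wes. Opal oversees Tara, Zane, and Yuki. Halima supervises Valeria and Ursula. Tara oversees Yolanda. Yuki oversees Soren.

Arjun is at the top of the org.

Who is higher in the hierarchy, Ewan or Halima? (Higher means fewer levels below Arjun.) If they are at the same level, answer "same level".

Both Ewan and Halima are 2 levels below Arjun.

same level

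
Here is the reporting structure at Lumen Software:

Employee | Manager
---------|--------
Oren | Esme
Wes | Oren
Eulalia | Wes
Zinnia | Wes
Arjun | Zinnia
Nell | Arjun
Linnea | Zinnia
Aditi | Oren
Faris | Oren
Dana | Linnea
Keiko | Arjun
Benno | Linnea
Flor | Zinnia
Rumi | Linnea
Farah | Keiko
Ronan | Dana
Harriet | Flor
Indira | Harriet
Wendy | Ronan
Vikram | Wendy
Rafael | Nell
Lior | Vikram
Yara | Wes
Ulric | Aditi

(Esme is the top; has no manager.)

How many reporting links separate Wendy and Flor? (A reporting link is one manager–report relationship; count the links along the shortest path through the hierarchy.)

Wendy is 4 levels below Zinnia, and Flor is 1 level below Zinnia (their lowest common manager). The shortest path runs up from Wendy to Zinnia and back down to Flor: 4 + 1 = 5 links.

5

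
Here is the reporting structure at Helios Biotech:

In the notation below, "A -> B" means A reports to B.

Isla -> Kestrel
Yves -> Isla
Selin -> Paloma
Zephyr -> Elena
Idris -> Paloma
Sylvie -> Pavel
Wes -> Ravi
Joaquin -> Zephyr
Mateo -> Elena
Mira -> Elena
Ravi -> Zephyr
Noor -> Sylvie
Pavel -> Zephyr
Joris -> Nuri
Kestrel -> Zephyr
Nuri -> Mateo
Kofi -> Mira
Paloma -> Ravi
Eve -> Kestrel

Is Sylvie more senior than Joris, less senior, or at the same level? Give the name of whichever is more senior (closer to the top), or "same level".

Both Sylvie and Joris are 3 levels below Elena.

same level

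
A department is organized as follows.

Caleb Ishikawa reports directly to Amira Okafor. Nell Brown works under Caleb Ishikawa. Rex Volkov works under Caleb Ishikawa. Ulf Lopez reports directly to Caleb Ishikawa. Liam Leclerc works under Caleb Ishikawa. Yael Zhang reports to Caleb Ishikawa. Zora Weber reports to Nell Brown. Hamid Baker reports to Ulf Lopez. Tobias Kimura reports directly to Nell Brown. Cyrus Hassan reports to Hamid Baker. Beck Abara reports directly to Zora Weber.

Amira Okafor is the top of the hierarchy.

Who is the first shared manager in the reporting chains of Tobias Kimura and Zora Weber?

Tobias Kimura's chain of managers is Nell Brown, Caleb Ishikawa, Amira Okafor. Zora Weber's chain of managers is Nell Brown, Caleb Ishikawa, Amira Okafor. The first manager that appears in both chains is Nell Brown.

Nell Brown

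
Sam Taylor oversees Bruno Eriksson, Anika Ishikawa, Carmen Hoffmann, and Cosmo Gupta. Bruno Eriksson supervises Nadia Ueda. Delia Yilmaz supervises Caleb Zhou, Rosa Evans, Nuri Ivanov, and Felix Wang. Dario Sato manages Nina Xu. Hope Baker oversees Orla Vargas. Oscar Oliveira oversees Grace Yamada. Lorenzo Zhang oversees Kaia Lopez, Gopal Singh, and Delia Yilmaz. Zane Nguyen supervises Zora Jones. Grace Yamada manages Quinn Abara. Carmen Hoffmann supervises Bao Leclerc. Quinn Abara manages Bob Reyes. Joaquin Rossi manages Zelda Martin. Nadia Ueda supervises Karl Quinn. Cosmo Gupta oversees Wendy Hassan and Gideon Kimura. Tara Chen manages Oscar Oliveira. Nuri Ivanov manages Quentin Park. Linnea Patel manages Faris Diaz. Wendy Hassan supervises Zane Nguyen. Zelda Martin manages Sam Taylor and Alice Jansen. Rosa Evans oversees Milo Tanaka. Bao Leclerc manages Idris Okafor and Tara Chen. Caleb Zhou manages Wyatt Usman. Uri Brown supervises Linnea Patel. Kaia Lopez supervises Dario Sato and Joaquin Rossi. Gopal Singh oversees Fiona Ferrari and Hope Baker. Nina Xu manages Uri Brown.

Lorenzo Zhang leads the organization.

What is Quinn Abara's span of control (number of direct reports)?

Quinn Abara directly manages Bob Reyes. That is 1 direct report.

1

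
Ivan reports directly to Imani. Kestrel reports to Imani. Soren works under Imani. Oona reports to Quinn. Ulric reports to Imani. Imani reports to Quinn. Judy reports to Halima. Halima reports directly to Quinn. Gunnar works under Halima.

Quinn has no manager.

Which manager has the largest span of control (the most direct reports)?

Imani

Direct-report counts: Quinn has 3; Imani has 4; Halima has 2. The largest is 4, held by Imani.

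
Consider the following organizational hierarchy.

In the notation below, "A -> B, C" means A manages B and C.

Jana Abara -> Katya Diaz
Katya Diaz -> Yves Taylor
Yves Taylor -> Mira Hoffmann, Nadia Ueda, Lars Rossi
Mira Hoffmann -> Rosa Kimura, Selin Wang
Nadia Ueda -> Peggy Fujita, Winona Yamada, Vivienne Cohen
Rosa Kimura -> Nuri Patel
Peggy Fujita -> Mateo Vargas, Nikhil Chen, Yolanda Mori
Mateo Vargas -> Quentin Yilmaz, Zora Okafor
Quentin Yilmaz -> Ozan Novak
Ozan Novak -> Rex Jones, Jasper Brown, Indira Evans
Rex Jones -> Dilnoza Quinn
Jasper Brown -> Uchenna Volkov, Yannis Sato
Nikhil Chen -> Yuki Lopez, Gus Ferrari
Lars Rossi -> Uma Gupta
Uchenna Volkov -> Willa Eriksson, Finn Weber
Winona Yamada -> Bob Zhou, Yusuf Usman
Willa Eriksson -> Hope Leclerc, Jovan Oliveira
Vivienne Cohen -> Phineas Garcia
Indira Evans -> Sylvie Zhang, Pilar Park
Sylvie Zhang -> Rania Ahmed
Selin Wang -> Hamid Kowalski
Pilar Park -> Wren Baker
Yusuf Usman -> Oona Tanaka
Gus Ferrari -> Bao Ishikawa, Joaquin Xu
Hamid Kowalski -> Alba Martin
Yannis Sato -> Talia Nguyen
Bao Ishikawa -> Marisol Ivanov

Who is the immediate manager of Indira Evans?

Indira Evans reports directly to Ozan Novak.

Ozan Novak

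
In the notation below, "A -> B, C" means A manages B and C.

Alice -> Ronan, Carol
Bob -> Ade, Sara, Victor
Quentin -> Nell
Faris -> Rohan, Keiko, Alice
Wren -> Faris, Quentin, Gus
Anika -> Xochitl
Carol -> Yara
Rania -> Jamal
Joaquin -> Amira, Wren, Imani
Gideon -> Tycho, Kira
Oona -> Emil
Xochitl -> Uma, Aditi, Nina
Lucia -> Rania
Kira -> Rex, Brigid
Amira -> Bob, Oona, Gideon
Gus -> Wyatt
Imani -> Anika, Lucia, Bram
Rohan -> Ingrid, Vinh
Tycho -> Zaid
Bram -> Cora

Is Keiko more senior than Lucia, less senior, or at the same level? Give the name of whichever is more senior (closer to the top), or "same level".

Keiko is 3 levels below Joaquin; Lucia is 2. Lucia is higher.

Lucia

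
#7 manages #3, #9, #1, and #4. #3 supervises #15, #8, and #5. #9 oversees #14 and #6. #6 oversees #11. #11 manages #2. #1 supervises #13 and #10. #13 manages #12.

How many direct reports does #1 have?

#1 directly manages #13, #10. That is 2 direct reports.

2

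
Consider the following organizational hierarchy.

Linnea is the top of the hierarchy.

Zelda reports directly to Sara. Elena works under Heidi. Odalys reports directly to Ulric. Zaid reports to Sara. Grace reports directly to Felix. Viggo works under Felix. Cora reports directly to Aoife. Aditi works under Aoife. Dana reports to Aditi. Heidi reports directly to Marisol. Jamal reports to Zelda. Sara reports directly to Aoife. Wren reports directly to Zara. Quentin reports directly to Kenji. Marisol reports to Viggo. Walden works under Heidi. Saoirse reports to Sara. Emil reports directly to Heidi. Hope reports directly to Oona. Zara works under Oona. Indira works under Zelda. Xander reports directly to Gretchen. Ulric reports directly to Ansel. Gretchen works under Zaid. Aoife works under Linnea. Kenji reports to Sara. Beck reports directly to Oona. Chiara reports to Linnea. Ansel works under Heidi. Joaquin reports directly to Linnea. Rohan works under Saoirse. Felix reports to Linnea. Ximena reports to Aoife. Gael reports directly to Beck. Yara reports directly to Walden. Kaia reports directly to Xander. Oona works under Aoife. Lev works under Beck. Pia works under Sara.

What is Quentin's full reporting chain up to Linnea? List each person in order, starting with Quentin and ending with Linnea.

Quentin reports to Kenji. Kenji reports to Sara. Sara reports to Aoife. Aoife reports to Linnea. Linnea is at the top.

Quentin -> Kenji -> Sara -> Aoife -> Linnea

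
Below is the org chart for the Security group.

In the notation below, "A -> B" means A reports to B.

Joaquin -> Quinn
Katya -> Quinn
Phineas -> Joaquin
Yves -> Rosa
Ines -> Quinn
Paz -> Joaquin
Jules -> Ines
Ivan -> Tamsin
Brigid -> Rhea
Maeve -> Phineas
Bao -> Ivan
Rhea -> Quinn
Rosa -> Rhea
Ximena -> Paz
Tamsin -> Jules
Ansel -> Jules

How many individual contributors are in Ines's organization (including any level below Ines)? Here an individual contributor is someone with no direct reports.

2

The people in Ines's organization with no one reporting to them are Ansel, Bao. That is 2.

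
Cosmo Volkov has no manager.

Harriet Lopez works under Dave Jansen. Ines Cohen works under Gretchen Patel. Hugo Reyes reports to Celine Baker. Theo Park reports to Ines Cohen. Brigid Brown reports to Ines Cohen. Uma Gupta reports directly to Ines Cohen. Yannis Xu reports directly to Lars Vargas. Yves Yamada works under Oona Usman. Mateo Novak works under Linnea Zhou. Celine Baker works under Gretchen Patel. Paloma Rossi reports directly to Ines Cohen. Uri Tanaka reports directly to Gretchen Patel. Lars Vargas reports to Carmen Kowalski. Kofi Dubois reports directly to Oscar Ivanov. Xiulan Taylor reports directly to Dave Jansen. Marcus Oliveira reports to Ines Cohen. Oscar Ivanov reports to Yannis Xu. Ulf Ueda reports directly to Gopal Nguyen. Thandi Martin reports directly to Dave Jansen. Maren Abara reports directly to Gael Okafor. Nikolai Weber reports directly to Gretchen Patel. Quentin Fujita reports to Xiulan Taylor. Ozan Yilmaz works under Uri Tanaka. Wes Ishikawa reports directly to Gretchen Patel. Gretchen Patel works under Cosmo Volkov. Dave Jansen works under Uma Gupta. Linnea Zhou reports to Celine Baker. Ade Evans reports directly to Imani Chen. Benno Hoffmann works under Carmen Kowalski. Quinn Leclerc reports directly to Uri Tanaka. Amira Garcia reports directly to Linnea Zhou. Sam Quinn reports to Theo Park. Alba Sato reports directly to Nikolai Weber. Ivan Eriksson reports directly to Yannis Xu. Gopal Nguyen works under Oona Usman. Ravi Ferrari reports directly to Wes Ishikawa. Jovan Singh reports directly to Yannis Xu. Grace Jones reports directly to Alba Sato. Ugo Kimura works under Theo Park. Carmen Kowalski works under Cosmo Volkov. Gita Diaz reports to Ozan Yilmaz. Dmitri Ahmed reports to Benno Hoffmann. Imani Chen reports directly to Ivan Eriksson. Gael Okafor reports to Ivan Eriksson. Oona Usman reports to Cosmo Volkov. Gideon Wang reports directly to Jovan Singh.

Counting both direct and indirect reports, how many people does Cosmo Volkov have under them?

46

Cosmo Volkov directly manages Carmen Kowalski, Gretchen Patel, Oona Usman. Under Carmen Kowalski: Benno Hoffmann, Dmitri Ahmed, Lars Vargas, Yannis Xu, Oscar Ivanov, Kofi Dubois, Jovan Singh, Gideon Wang, Ivan Eriksson, Gael Okafor, Maren Abara, Imani Chen, Ade Evans (13). Under Gretchen Patel: Celine Baker, Hugo Reyes, Linnea Zhou, Amira Garcia, Mateo Novak, Uri Tanaka, Ozan Yilmaz, Gita Diaz, Quinn Leclerc, Ines Cohen, Brigid Brown, Marcus Oliveira, Theo Park, Sam Quinn, Ugo Kimura, Uma Gupta, Dave Jansen, Xiulan Taylor, Quentin Fujita, Harriet Lopez, Thandi Martin, Paloma Rossi, Nikolai Weber, Alba Sato, Grace Jones, Wes Ishikawa, Ravi Ferrari (27). Under Oona Usman: Yves Yamada, Gopal Nguyen, Ulf Ueda (3). So Cosmo Volkov's organization is 3 direct reports plus everyone under them: 14 + 28 + 4 = 46.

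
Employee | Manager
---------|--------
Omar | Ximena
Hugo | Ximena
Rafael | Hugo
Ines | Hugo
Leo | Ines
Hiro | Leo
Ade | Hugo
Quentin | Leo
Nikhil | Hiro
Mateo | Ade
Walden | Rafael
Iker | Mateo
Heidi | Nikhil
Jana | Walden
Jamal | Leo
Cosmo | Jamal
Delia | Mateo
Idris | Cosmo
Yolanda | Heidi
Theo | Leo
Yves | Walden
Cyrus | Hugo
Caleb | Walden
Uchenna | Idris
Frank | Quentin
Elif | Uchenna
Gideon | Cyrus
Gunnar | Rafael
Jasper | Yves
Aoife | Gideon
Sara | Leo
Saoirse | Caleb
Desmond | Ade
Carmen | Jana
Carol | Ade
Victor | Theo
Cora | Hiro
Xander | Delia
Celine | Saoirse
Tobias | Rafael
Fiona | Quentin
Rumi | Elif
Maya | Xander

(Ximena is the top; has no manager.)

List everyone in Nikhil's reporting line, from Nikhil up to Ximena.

Nikhil reports to Hiro. Hiro reports to Leo. Leo reports to Ines. Ines reports to Hugo. Hugo reports to Ximena. Ximena is at the top.

Nikhil -> Hiro -> Leo -> Ines -> Hugo -> Ximena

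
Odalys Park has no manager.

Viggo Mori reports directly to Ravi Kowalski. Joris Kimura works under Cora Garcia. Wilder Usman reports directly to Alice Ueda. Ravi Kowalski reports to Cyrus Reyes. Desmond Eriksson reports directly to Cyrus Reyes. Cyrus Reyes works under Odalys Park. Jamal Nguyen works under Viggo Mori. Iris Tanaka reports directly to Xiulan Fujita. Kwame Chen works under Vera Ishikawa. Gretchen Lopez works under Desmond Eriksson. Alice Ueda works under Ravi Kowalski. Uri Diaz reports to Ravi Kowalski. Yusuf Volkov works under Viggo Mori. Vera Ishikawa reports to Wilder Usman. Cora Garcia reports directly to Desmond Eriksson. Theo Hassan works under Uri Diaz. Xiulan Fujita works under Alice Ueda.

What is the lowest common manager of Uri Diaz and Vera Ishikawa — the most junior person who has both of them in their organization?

Ravi Kowalski

Uri Diaz's chain of managers is Ravi Kowalski, Cyrus Reyes, Odalys Park. Vera Ishikawa's chain of managers is Wilder Usman, Alice Ueda, Ravi Kowalski, Cyrus Reyes, Odalys Park. The first manager that appears in both chains is Ravi Kowalski.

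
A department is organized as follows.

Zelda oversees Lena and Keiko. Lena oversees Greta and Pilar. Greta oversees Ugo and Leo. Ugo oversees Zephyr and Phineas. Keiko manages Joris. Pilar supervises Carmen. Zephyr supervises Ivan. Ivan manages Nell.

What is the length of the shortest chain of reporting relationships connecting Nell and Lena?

Nell is in Lena's organization: the chain from Nell up to Lena is Nell → Ivan → Zephyr → Ugo → Greta → Lena, which is 5 links.

5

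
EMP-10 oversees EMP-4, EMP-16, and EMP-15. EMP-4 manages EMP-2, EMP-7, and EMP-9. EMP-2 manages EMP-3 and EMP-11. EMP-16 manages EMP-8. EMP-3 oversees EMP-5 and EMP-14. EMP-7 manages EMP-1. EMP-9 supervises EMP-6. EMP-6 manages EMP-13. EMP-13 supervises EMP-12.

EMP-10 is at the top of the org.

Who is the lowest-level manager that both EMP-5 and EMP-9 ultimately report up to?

EMP-4

EMP-5's chain of managers is EMP-3, EMP-2, EMP-4, EMP-10. EMP-9's chain of managers is EMP-4, EMP-10. The first manager that appears in both chains is EMP-4.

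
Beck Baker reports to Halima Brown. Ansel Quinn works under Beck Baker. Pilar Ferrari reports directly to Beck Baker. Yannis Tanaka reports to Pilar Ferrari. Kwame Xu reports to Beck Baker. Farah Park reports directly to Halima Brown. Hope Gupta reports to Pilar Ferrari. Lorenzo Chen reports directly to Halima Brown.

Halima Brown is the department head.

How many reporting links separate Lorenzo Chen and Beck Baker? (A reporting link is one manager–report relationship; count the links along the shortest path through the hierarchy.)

Lorenzo Chen is 1 level below Halima Brown, and Beck Baker is 1 level below Halima Brown (their lowest common manager). The shortest path runs up from Lorenzo Chen to Halima Brown and back down to Beck Baker: 1 + 1 = 2 links.

2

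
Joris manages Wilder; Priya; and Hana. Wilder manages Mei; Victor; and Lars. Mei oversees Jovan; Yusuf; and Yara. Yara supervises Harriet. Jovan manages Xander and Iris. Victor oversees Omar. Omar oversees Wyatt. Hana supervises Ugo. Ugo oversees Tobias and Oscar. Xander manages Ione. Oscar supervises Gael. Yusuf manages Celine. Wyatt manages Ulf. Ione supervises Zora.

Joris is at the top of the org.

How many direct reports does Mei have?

Mei directly manages Yara, Jovan, Yusuf. That is 3 direct reports.

3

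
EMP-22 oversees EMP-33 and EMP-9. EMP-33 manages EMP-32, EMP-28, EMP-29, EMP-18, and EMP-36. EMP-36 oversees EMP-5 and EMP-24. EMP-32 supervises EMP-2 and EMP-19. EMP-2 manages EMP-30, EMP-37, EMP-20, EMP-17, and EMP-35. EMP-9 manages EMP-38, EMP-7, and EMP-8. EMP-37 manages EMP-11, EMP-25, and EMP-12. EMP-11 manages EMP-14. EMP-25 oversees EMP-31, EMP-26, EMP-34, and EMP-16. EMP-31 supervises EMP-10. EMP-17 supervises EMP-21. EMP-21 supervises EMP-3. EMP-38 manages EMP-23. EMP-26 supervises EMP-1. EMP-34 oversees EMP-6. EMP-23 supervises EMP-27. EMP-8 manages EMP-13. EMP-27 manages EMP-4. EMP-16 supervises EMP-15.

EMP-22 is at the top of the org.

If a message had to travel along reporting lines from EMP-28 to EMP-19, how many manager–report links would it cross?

3

EMP-28 is 1 level below EMP-33, and EMP-19 is 2 levels below EMP-33 (their lowest common manager). The shortest path runs up from EMP-28 to EMP-33 and back down to EMP-19: 1 + 2 = 3 links.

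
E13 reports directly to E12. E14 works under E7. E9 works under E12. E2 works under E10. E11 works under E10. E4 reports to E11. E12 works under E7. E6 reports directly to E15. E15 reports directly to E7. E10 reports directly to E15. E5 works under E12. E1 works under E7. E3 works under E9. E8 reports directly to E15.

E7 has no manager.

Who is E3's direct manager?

E9

E3 reports directly to E9.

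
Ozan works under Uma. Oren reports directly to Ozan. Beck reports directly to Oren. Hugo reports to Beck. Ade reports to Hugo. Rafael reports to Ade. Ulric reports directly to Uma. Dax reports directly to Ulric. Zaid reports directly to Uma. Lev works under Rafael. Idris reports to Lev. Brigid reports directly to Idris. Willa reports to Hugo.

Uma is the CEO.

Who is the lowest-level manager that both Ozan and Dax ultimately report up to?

Ozan's chain of managers is Uma. Dax's chain of managers is Ulric, Uma. The first manager that appears in both chains is Uma.

Uma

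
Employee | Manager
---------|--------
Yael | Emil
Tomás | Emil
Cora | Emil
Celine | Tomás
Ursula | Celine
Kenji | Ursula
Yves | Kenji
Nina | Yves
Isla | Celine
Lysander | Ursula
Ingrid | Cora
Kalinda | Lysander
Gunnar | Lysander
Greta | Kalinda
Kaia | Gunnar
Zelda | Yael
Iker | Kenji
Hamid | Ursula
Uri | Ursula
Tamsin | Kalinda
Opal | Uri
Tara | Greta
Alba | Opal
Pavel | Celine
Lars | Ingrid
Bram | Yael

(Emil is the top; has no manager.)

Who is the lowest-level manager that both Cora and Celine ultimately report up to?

Cora's chain of managers is Emil. Celine's chain of managers is Tomás, Emil. The first manager that appears in both chains is Emil.

Emil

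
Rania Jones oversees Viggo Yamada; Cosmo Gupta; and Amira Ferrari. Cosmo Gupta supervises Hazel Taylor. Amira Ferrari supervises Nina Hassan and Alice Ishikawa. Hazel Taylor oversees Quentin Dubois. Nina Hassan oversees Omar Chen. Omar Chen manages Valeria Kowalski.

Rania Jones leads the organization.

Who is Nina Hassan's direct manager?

Nina Hassan reports directly to Amira Ferrari.

Amira Ferrari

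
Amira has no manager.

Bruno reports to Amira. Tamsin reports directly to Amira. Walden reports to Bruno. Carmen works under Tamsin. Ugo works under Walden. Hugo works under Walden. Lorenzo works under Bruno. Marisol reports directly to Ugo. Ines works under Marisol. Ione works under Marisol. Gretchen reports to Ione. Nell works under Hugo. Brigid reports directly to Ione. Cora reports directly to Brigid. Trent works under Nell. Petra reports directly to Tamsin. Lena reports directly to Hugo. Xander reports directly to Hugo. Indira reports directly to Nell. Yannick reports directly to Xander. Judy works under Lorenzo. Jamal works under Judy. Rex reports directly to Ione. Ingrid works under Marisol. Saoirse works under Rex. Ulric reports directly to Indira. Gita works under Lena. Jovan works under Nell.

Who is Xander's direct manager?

Xander reports directly to Hugo.

Hugo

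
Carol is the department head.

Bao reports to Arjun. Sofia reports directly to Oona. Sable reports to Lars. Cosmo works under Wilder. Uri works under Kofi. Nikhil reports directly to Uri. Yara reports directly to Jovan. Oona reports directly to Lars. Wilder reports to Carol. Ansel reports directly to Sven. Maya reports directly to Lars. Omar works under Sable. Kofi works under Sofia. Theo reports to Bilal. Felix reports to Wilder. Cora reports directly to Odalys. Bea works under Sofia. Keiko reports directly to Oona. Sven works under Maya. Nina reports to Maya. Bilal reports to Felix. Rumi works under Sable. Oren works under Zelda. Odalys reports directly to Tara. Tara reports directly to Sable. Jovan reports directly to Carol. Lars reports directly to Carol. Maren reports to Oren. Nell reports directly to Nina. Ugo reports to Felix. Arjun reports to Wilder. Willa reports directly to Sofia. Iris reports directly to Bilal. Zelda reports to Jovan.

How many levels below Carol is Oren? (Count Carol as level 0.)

Chain from Oren up to Carol: Oren → Zelda → Jovan → Carol. That is 3 steps up, so Oren is 3 levels below Carol.

3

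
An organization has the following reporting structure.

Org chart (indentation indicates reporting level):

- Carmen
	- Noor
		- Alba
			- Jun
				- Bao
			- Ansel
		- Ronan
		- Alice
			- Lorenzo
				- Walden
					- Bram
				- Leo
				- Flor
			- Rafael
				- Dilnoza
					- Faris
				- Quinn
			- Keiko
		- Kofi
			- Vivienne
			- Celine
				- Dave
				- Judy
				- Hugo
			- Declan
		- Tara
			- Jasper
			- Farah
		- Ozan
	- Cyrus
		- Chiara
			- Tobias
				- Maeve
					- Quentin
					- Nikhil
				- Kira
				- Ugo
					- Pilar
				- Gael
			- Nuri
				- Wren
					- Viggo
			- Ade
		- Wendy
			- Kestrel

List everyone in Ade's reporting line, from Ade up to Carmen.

Ade reports to Chiara. Chiara reports to Cyrus. Cyrus reports to Carmen. Carmen is at the top.

Ade -> Chiara -> Cyrus -> Carmen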